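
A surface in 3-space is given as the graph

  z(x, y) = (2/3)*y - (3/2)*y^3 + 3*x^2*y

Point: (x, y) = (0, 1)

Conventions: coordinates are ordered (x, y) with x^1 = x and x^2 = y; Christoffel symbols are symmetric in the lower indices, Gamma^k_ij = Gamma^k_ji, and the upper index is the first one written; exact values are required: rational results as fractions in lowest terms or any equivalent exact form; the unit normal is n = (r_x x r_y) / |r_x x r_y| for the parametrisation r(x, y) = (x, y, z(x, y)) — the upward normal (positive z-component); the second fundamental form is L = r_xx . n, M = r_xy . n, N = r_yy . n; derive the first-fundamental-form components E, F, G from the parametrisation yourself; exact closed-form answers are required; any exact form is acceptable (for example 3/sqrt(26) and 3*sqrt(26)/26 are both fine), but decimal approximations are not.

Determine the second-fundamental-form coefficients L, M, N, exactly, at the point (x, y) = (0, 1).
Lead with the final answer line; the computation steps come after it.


Answer: L = 36*sqrt(565)/565, M = 0, N = -54*sqrt(565)/565

z_x = 0, z_y = -23/6, z_xx = 6, z_xy = 0, z_yy = -9
E = 1, F = 0, G = 565/36; answer radicand W^2 = 565/36
unnormalised second-form numerators: l = 6, m = 0, n = -9; L = l/sqrt(565/36), and similarly M = m/sqrt(W^2), N = n/sqrt(W^2)


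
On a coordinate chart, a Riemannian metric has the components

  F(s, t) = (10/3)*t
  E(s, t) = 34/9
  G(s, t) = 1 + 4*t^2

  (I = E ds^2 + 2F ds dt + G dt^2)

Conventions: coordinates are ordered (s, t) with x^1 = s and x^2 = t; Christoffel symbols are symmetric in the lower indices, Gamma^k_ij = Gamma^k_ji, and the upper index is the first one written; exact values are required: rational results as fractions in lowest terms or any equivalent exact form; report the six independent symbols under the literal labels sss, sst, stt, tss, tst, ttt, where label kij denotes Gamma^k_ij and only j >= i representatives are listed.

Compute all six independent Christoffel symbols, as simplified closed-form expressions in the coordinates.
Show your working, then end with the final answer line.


E = 34/9; F = (10/3)*t; G = 1 + 4*t^2
Gamma^k_ij = (1/2) g^{kl} (d_i g_jl + d_j g_il - d_l g_ij), with g^inv = (1/(EG-F^2)) [[G, -F], [-F, E]]
first partials: E_s = 0, E_t = 0, F_s = 0, F_t = 10/3, G_s = 0, G_t = 8*t
D = EG - F^2 = 34/9 + 4*t^2
expanded: Gamma^s_ss = (G E_s - 2F F_s + F E_t)/(2D), Gamma^s_st = (G E_t - F G_s)/(2D), Gamma^s_tt = (2G F_t - G G_s - F G_t)/(2D), Gamma^t_ss = (2E F_s - E E_t - F E_s)/(2D), Gamma^t_st = (E G_s - F E_t)/(2D), Gamma^t_tt = (E G_t - 2F F_t + F G_s)/(2D); substitute and cancel common factors

Answer: Gamma_sss = 0, Gamma_sst = 0, Gamma_stt = 15/(18*t^2 + 17), Gamma_tss = 0, Gamma_tst = 0, Gamma_ttt = 18*t/(18*t^2 + 17)


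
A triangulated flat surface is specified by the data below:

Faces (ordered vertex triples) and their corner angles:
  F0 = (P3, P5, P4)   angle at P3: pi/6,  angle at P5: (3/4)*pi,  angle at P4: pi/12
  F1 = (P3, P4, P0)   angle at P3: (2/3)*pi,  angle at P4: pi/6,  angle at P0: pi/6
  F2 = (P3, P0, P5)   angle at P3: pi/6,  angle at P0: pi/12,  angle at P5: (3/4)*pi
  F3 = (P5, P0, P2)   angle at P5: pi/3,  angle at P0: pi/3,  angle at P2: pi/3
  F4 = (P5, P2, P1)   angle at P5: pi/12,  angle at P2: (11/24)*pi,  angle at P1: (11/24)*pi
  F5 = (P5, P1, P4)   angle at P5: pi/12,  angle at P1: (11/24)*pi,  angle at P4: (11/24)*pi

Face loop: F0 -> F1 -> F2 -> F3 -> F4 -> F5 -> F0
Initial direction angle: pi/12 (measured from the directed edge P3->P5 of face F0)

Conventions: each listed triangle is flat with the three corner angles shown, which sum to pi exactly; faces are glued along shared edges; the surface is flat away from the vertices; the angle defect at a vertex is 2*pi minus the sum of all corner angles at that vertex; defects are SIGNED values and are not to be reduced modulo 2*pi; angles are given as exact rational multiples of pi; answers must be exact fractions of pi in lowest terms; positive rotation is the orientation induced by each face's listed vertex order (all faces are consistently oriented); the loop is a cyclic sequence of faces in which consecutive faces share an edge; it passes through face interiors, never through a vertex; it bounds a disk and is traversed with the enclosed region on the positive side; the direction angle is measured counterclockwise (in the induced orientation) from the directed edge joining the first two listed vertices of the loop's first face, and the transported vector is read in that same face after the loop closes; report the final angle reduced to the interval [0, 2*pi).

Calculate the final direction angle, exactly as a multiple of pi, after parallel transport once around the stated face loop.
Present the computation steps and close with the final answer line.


enclosed vertex P3: corner angles sum to pi, defect = 2*pi - pi = pi
enclosed vertex P5: corner angles sum to 2*pi, defect = 2*pi - 2*pi = 0
transport around the loop rotates by the sum of enclosed defects; add to the initial angle mod 2*pi
final angle = pi/12 + pi = (13/12)*pi (mod 2*pi)

Answer: final direction angle = (13/12)*pi


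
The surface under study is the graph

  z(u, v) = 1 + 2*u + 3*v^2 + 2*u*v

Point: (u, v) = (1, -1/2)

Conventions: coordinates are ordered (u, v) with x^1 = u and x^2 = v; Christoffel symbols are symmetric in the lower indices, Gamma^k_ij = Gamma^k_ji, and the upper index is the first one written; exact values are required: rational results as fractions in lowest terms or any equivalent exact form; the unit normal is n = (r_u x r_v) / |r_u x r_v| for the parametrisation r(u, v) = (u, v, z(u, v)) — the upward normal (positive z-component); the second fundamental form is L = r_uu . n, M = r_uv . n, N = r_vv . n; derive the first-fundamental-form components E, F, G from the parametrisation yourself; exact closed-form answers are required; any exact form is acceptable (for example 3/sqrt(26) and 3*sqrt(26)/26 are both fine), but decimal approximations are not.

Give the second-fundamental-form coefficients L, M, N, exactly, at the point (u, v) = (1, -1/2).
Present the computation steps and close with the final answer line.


z_u = 1, z_v = -1, z_uu = 0, z_uv = 2, z_vv = 6
E = 2, F = -1, G = 2; answer radicand W^2 = 3
unnormalised second-form numerators: l = 0, m = 2, n = 6; L = l/sqrt(3), and similarly M = m/sqrt(W^2), N = n/sqrt(W^2)

Answer: L = 0, M = 2*sqrt(3)/3, N = 2*sqrt(3)


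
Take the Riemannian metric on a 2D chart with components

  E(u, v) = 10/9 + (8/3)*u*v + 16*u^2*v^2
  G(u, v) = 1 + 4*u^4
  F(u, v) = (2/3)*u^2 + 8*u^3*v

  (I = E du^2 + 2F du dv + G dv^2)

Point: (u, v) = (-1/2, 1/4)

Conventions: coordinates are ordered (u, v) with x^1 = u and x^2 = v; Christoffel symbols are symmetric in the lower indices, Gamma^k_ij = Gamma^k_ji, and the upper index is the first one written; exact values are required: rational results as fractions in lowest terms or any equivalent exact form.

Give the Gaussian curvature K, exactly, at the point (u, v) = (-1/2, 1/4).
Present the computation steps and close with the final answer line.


E = 37/36, F = -1/12, G = 5/4, EG - F^2 = 23/18 at the point
E_u = -1/3, E_v = 2/3, F_u = 5/6, F_v = -1, G_u = -2, G_v = 0
E_vv = 8, F_uv = 6, G_uu = 12
K follows from Brioschi's formula, (det M1 - det M2)/(EG - F^2)^2.
M1 = [[-E_vv/2 + F_uv - G_uu/2, E_u/2, F_u - E_v/2], [F_v - G_u/2, E, F], [G_v/2, F, G]] = [[-4, -1/6, 1/2], [0, 37/36, -1/12], [0, -1/12, 5/4]]; det M1 = -46/9
M2 = [[0, E_v/2, G_u/2], [E_v/2, E, F], [G_u/2, F, G]] = [[0, 1/3, -1], [1/3, 37/36, -1/12], [-1, -1/12, 5/4]]; det M2 = -10/9
det M1 - det M2 = -4; K = -4 / (23/18)^2 = -1296/529

Answer: K = -1296/529


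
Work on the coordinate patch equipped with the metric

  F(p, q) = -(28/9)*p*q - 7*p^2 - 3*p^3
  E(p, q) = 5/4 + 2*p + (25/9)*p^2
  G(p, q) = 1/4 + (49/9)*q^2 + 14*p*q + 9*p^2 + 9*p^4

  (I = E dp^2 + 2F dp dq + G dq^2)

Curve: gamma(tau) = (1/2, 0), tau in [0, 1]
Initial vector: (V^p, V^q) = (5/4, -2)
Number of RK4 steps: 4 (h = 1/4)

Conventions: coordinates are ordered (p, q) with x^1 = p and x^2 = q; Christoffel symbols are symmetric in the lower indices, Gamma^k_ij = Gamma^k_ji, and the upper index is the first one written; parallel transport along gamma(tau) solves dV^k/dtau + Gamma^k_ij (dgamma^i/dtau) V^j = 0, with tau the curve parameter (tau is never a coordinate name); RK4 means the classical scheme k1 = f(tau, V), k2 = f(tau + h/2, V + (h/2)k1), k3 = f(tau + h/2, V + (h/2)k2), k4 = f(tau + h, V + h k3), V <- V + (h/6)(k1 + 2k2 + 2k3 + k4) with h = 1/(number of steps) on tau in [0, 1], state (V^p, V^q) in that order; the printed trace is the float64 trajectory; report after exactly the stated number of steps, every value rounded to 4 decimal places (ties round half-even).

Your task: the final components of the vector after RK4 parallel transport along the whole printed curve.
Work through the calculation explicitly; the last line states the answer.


gamma'(tau) = (0, 0); f(tau, V)^k = -Gamma^k_ij(gamma(tau)) gamma'^i(tau) V^j; h = 1/4; intermediate values shown to 6 dp
curve data and Christoffel symbols at the stage parameters:
  tau = 0.000000: gamma = (0.500000, 0.000000), gamma' = (0.000000, 0.000000); Gamma_ppp = -2.741226, Gamma_ppq = 3.186271, Gamma_pqq = -3.998072, Gamma_qpp = -4.922484, Gamma_qpq = 4.414963, Gamma_qqq = -1.631315
  tau = 0.125000: gamma = (0.500000, 0.000000), gamma' = (0.000000, 0.000000); Gamma_ppp = -2.741226, Gamma_ppq = 3.186271, Gamma_pqq = -3.998072, Gamma_qpp = -4.922484, Gamma_qpq = 4.414963, Gamma_qqq = -1.631315
  tau = 0.250000: gamma = (0.500000, 0.000000), gamma' = (0.000000, 0.000000); Gamma_ppp = -2.741226, Gamma_ppq = 3.186271, Gamma_pqq = -3.998072, Gamma_qpp = -4.922484, Gamma_qpq = 4.414963, Gamma_qqq = -1.631315
  tau = 0.375000: gamma = (0.500000, 0.000000), gamma' = (0.000000, 0.000000); Gamma_ppp = -2.741226, Gamma_ppq = 3.186271, Gamma_pqq = -3.998072, Gamma_qpp = -4.922484, Gamma_qpq = 4.414963, Gamma_qqq = -1.631315
  tau = 0.500000: gamma = (0.500000, 0.000000), gamma' = (0.000000, 0.000000); Gamma_ppp = -2.741226, Gamma_ppq = 3.186271, Gamma_pqq = -3.998072, Gamma_qpp = -4.922484, Gamma_qpq = 4.414963, Gamma_qqq = -1.631315
  tau = 0.625000: gamma = (0.500000, 0.000000), gamma' = (0.000000, 0.000000); Gamma_ppp = -2.741226, Gamma_ppq = 3.186271, Gamma_pqq = -3.998072, Gamma_qpp = -4.922484, Gamma_qpq = 4.414963, Gamma_qqq = -1.631315
  tau = 0.750000: gamma = (0.500000, 0.000000), gamma' = (0.000000, 0.000000); Gamma_ppp = -2.741226, Gamma_ppq = 3.186271, Gamma_pqq = -3.998072, Gamma_qpp = -4.922484, Gamma_qpq = 4.414963, Gamma_qqq = -1.631315
  tau = 0.875000: gamma = (0.500000, 0.000000), gamma' = (0.000000, 0.000000); Gamma_ppp = -2.741226, Gamma_ppq = 3.186271, Gamma_pqq = -3.998072, Gamma_qpp = -4.922484, Gamma_qpq = 4.414963, Gamma_qqq = -1.631315
  tau = 1.000000: gamma = (0.500000, 0.000000), gamma' = (0.000000, 0.000000); Gamma_ppp = -2.741226, Gamma_ppq = 3.186271, Gamma_pqq = -3.998072, Gamma_qpp = -4.922484, Gamma_qpq = 4.414963, Gamma_qqq = -1.631315
step 0: V^p = 1.2500, V^q = -2.0000
step 1: k1 = (0.000000, 0.000000), k2 = (0.000000, 0.000000), k3 = (0.000000, 0.000000), k4 = (0.000000, 0.000000); V <- V + (h/6)(k1 + 2k2 + 2k3 + k4): V^p = 1.2500, V^q = -2.0000
step 2: k1 = (0.000000, 0.000000), k2 = (0.000000, 0.000000), k3 = (0.000000, 0.000000), k4 = (0.000000, 0.000000); V <- V + (h/6)(k1 + 2k2 + 2k3 + k4): V^p = 1.2500, V^q = -2.0000
step 3: k1 = (0.000000, 0.000000), k2 = (0.000000, 0.000000), k3 = (0.000000, 0.000000), k4 = (0.000000, 0.000000); V <- V + (h/6)(k1 + 2k2 + 2k3 + k4): V^p = 1.2500, V^q = -2.0000
step 4: k1 = (0.000000, 0.000000), k2 = (0.000000, 0.000000), k3 = (0.000000, 0.000000), k4 = (0.000000, 0.000000); V <- V + (h/6)(k1 + 2k2 + 2k3 + k4): V^p = 1.2500, V^q = -2.0000

Answer: V^p = 1.2500, V^q = -2.0000


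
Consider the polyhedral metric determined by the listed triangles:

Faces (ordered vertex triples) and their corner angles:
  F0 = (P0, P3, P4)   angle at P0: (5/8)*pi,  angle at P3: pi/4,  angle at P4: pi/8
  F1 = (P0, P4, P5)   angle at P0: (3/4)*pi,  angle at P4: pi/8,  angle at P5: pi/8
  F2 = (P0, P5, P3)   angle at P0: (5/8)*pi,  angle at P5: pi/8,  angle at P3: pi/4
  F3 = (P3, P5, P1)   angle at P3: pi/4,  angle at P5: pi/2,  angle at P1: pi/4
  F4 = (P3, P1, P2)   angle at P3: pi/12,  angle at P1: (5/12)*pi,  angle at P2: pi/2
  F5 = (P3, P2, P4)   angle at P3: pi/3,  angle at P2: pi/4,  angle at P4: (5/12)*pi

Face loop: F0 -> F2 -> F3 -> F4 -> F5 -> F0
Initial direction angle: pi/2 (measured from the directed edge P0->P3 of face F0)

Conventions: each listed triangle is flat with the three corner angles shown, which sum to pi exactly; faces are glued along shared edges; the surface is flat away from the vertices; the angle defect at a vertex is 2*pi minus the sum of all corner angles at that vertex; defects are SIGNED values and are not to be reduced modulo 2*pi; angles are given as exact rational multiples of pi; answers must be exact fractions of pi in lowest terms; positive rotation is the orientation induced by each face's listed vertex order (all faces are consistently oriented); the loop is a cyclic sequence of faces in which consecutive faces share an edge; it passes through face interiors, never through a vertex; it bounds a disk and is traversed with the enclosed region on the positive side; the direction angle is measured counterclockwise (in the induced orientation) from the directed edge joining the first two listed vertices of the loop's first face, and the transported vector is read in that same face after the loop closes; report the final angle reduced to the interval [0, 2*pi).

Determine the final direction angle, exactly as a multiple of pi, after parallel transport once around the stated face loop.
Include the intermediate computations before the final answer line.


enclosed vertex P3: corner angles sum to (7/6)*pi, defect = 2*pi - (7/6)*pi = (5/6)*pi
final direction = starting direction + enclosed defect total, reduced mod 2*pi (induced orientation)
final angle = pi/2 + (5/6)*pi = (4/3)*pi (mod 2*pi)

Answer: final direction angle = (4/3)*pi


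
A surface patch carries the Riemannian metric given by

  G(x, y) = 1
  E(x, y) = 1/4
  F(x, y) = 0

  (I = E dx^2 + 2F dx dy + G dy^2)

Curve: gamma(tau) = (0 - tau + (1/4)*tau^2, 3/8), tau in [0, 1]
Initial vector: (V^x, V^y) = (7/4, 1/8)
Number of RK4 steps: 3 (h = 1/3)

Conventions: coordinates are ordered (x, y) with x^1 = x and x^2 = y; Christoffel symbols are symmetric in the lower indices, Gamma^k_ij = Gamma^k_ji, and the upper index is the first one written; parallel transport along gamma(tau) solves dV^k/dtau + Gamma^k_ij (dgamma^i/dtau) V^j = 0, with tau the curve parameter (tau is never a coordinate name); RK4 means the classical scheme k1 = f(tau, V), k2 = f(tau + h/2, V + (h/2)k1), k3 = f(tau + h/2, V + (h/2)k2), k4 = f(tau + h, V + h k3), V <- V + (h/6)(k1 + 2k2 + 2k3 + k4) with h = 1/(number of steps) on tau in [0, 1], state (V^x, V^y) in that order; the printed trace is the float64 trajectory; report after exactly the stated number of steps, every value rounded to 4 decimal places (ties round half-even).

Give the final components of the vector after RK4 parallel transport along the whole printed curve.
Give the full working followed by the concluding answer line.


gamma'(tau) = (-1 + (1/2)*tau, 0); f(tau, V)^k = -Gamma^k_ij(gamma(tau)) gamma'^i(tau) V^j; h = 1/3; intermediate values shown to 6 dp
curve data and Christoffel symbols at the stage parameters:
  tau = 0.000000: gamma = (0.000000, 0.375000), gamma' = (-1.000000, 0.000000); Gamma_xxx = 0.000000, Gamma_xxy = 0.000000, Gamma_xyy = 0.000000, Gamma_yxx = 0.000000, Gamma_yxy = 0.000000, Gamma_yyy = 0.000000
  tau = 0.166667: gamma = (-0.159722, 0.375000), gamma' = (-0.916667, 0.000000); Gamma_xxx = 0.000000, Gamma_xxy = 0.000000, Gamma_xyy = 0.000000, Gamma_yxx = 0.000000, Gamma_yxy = 0.000000, Gamma_yyy = 0.000000
  tau = 0.333333: gamma = (-0.305556, 0.375000), gamma' = (-0.833333, 0.000000); Gamma_xxx = 0.000000, Gamma_xxy = 0.000000, Gamma_xyy = 0.000000, Gamma_yxx = 0.000000, Gamma_yxy = 0.000000, Gamma_yyy = 0.000000
  tau = 0.500000: gamma = (-0.437500, 0.375000), gamma' = (-0.750000, 0.000000); Gamma_xxx = 0.000000, Gamma_xxy = 0.000000, Gamma_xyy = 0.000000, Gamma_yxx = 0.000000, Gamma_yxy = 0.000000, Gamma_yyy = 0.000000
  tau = 0.666667: gamma = (-0.555556, 0.375000), gamma' = (-0.666667, 0.000000); Gamma_xxx = 0.000000, Gamma_xxy = 0.000000, Gamma_xyy = 0.000000, Gamma_yxx = 0.000000, Gamma_yxy = 0.000000, Gamma_yyy = 0.000000
  tau = 0.833333: gamma = (-0.659722, 0.375000), gamma' = (-0.583333, 0.000000); Gamma_xxx = 0.000000, Gamma_xxy = 0.000000, Gamma_xyy = 0.000000, Gamma_yxx = 0.000000, Gamma_yxy = 0.000000, Gamma_yyy = 0.000000
  tau = 1.000000: gamma = (-0.750000, 0.375000), gamma' = (-0.500000, 0.000000); Gamma_xxx = 0.000000, Gamma_xxy = 0.000000, Gamma_xyy = 0.000000, Gamma_yxx = 0.000000, Gamma_yxy = 0.000000, Gamma_yyy = 0.000000
step 0: V^x = 1.7500, V^y = 0.1250
step 1: k1 = (0.000000, 0.000000), k2 = (0.000000, 0.000000), k3 = (0.000000, 0.000000), k4 = (0.000000, 0.000000); V <- V + (h/6)(k1 + 2k2 + 2k3 + k4): V^x = 1.7500, V^y = 0.1250
step 2: k1 = (0.000000, 0.000000), k2 = (0.000000, 0.000000), k3 = (0.000000, 0.000000), k4 = (0.000000, 0.000000); V <- V + (h/6)(k1 + 2k2 + 2k3 + k4): V^x = 1.7500, V^y = 0.1250
step 3: k1 = (0.000000, 0.000000), k2 = (0.000000, 0.000000), k3 = (0.000000, 0.000000), k4 = (0.000000, 0.000000); V <- V + (h/6)(k1 + 2k2 + 2k3 + k4): V^x = 1.7500, V^y = 0.1250

Answer: V^x = 1.7500, V^y = 0.1250


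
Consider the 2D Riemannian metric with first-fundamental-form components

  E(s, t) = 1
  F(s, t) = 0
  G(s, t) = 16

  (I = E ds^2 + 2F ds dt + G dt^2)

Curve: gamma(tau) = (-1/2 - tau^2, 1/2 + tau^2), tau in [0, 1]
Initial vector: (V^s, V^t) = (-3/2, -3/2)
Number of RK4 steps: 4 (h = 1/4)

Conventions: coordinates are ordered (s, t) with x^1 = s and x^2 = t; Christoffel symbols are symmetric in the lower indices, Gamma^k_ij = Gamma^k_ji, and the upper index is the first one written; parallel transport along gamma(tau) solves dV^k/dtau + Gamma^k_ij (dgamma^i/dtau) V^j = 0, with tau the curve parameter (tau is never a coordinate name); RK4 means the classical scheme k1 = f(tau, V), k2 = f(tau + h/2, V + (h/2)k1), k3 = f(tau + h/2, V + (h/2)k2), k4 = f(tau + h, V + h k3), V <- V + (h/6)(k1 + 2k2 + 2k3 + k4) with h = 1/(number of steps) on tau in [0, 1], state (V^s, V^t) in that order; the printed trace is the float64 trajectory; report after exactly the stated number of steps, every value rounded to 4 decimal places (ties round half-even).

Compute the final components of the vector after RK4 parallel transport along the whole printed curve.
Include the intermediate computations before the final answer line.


gamma'(tau) = (-2*tau, 2*tau); f(tau, V)^k = -Gamma^k_ij(gamma(tau)) gamma'^i(tau) V^j; h = 1/4; intermediate values shown to 6 dp
curve data and Christoffel symbols at the stage parameters:
  tau = 0.000000: gamma = (-0.500000, 0.500000), gamma' = (0.000000, 0.000000); Gamma_sss = 0.000000, Gamma_sst = 0.000000, Gamma_stt = 0.000000, Gamma_tss = 0.000000, Gamma_tst = 0.000000, Gamma_ttt = 0.000000
  tau = 0.125000: gamma = (-0.515625, 0.515625), gamma' = (-0.250000, 0.250000); Gamma_sss = 0.000000, Gamma_sst = 0.000000, Gamma_stt = 0.000000, Gamma_tss = 0.000000, Gamma_tst = 0.000000, Gamma_ttt = 0.000000
  tau = 0.250000: gamma = (-0.562500, 0.562500), gamma' = (-0.500000, 0.500000); Gamma_sss = 0.000000, Gamma_sst = 0.000000, Gamma_stt = 0.000000, Gamma_tss = 0.000000, Gamma_tst = 0.000000, Gamma_ttt = 0.000000
  tau = 0.375000: gamma = (-0.640625, 0.640625), gamma' = (-0.750000, 0.750000); Gamma_sss = 0.000000, Gamma_sst = 0.000000, Gamma_stt = 0.000000, Gamma_tss = 0.000000, Gamma_tst = 0.000000, Gamma_ttt = 0.000000
  tau = 0.500000: gamma = (-0.750000, 0.750000), gamma' = (-1.000000, 1.000000); Gamma_sss = 0.000000, Gamma_sst = 0.000000, Gamma_stt = 0.000000, Gamma_tss = 0.000000, Gamma_tst = 0.000000, Gamma_ttt = 0.000000
  tau = 0.625000: gamma = (-0.890625, 0.890625), gamma' = (-1.250000, 1.250000); Gamma_sss = 0.000000, Gamma_sst = 0.000000, Gamma_stt = 0.000000, Gamma_tss = 0.000000, Gamma_tst = 0.000000, Gamma_ttt = 0.000000
  tau = 0.750000: gamma = (-1.062500, 1.062500), gamma' = (-1.500000, 1.500000); Gamma_sss = 0.000000, Gamma_sst = 0.000000, Gamma_stt = 0.000000, Gamma_tss = 0.000000, Gamma_tst = 0.000000, Gamma_ttt = 0.000000
  tau = 0.875000: gamma = (-1.265625, 1.265625), gamma' = (-1.750000, 1.750000); Gamma_sss = 0.000000, Gamma_sst = 0.000000, Gamma_stt = 0.000000, Gamma_tss = 0.000000, Gamma_tst = 0.000000, Gamma_ttt = 0.000000
  tau = 1.000000: gamma = (-1.500000, 1.500000), gamma' = (-2.000000, 2.000000); Gamma_sss = 0.000000, Gamma_sst = 0.000000, Gamma_stt = 0.000000, Gamma_tss = 0.000000, Gamma_tst = 0.000000, Gamma_ttt = 0.000000
step 0: V^s = -1.5000, V^t = -1.5000
step 1: k1 = (0.000000, 0.000000), k2 = (0.000000, 0.000000), k3 = (0.000000, 0.000000), k4 = (0.000000, 0.000000); V <- V + (h/6)(k1 + 2k2 + 2k3 + k4): V^s = -1.5000, V^t = -1.5000
step 2: k1 = (0.000000, 0.000000), k2 = (0.000000, 0.000000), k3 = (0.000000, 0.000000), k4 = (0.000000, 0.000000); V <- V + (h/6)(k1 + 2k2 + 2k3 + k4): V^s = -1.5000, V^t = -1.5000
step 3: k1 = (0.000000, 0.000000), k2 = (0.000000, 0.000000), k3 = (0.000000, 0.000000), k4 = (0.000000, 0.000000); V <- V + (h/6)(k1 + 2k2 + 2k3 + k4): V^s = -1.5000, V^t = -1.5000
step 4: k1 = (0.000000, 0.000000), k2 = (0.000000, 0.000000), k3 = (0.000000, 0.000000), k4 = (0.000000, 0.000000); V <- V + (h/6)(k1 + 2k2 + 2k3 + k4): V^s = -1.5000, V^t = -1.5000

Answer: V^s = -1.5000, V^t = -1.5000


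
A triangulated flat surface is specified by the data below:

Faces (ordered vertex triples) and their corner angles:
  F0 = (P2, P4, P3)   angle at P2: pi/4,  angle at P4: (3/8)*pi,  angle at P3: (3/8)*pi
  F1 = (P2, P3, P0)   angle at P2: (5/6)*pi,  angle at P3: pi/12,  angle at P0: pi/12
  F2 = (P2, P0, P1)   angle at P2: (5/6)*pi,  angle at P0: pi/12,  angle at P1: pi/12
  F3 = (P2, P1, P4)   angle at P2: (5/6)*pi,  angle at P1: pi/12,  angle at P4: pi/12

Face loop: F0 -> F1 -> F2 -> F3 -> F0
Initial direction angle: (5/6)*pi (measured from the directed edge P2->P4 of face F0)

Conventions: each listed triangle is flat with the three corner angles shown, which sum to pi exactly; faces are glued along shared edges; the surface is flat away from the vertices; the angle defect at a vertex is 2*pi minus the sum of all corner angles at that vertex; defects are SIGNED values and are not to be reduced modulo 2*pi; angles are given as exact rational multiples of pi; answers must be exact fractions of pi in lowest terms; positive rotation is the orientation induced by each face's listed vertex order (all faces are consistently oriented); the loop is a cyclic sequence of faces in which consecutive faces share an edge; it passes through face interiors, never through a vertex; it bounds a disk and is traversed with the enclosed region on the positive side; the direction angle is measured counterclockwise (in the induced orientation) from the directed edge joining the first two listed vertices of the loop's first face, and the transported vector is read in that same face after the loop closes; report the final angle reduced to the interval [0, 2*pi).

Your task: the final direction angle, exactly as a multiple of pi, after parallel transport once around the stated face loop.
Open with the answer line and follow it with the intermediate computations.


Answer: final direction angle = pi/12

enclosed vertex P2: corner angles sum to (11/4)*pi, defect = 2*pi - (11/4)*pi = (-3/4)*pi
holonomy = initial angle + sum of enclosed defects (mod 2*pi), positive in the induced orientation
final angle = (5/6)*pi - (3/4)*pi = pi/12 (mod 2*pi)


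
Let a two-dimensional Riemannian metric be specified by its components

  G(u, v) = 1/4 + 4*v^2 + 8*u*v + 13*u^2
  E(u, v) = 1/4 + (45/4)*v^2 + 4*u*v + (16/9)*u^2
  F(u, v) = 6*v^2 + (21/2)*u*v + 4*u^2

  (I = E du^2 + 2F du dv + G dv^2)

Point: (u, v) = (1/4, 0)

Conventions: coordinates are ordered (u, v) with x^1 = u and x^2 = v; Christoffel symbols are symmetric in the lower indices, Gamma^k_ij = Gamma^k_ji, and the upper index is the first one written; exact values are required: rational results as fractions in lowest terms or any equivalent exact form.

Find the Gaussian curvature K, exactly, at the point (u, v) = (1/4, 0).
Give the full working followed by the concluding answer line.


E = 13/36, F = 1/4, G = 17/16, EG - F^2 = 185/576 at the point
E_u = 8/9, E_v = 1, F_u = 2, F_v = 21/8, G_u = 13/2, G_v = 2
E_vv = 45/2, F_uv = 21/2, G_uu = 26
Evaluate Brioschi's two determinant matrices M1, M2 and divide by (EG - F^2)^2.
M1 = [[-E_vv/2 + F_uv - G_uu/2, E_u/2, F_u - E_v/2], [F_v - G_u/2, E, F], [G_v/2, F, G]] = [[-55/4, 4/9, 3/2], [-5/8, 13/36, 1/4], [1, 1/4, 17/16]]; det M1 = -11027/2304
M2 = [[0, E_v/2, G_u/2], [E_v/2, E, F], [G_u/2, F, G]] = [[0, 1/2, 13/4], [1/2, 13/36, 1/4], [13/4, 1/4, 17/16]]; det M2 = -941/288
det M1 - det M2 = -3499/2304; K = -3499/2304 / (185/576)^2 = -503856/34225

Answer: K = -503856/34225


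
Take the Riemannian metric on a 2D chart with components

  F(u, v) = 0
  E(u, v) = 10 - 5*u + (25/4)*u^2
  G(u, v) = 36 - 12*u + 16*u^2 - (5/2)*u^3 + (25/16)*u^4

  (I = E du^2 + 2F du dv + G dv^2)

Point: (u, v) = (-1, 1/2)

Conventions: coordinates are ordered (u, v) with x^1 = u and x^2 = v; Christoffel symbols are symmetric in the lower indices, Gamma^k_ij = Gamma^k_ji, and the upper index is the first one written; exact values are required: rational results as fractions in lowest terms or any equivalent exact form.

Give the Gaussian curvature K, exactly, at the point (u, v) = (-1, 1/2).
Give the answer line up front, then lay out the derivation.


Answer: K = -96/15895

E = 85/4, F = 0, G = 1089/16, EG - F^2 = 92565/64 at the point
E_u = -35/2, E_v = 0, F_u = 0, F_v = 0, G_u = -231/4, G_v = 0
E_vv = 0, F_uv = 0, G_uu = 263/4
By Brioschi, K is (det M1 - det M2) divided by (EG - F^2) squared.
M1 = [[-E_vv/2 + F_uv - G_uu/2, E_u/2, F_u - E_v/2], [F_v - G_u/2, E, F], [G_v/2, F, G]] = [[-263/8, -35/4, 0], [231/8, 85/4, 0], [0, 0, 1089/16]]; det M1 = -7770015/256
M2 = [[0, E_v/2, G_u/2], [E_v/2, E, F], [G_u/2, F, G]] = [[0, 0, -231/8], [0, 85/4, 0], [-231/8, 0, 1089/16]]; det M2 = -4535685/256
det M1 - det M2 = -1617165/128; K = -1617165/128 / (92565/64)^2 = -96/15895


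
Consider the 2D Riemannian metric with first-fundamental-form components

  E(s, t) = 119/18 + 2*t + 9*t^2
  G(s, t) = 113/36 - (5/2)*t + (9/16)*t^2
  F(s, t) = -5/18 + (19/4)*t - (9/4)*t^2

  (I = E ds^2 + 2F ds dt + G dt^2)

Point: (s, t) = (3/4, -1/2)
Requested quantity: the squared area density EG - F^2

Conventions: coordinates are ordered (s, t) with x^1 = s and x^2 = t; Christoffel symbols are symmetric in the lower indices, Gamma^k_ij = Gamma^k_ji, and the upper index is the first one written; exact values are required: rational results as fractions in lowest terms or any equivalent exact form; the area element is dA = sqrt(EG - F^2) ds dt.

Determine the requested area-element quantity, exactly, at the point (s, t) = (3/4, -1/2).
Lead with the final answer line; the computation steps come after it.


Answer: EG - F^2 = 261989/10368

E = 283/36, F = -463/144, G = 2609/576; EG - F^2 = 261989/10368


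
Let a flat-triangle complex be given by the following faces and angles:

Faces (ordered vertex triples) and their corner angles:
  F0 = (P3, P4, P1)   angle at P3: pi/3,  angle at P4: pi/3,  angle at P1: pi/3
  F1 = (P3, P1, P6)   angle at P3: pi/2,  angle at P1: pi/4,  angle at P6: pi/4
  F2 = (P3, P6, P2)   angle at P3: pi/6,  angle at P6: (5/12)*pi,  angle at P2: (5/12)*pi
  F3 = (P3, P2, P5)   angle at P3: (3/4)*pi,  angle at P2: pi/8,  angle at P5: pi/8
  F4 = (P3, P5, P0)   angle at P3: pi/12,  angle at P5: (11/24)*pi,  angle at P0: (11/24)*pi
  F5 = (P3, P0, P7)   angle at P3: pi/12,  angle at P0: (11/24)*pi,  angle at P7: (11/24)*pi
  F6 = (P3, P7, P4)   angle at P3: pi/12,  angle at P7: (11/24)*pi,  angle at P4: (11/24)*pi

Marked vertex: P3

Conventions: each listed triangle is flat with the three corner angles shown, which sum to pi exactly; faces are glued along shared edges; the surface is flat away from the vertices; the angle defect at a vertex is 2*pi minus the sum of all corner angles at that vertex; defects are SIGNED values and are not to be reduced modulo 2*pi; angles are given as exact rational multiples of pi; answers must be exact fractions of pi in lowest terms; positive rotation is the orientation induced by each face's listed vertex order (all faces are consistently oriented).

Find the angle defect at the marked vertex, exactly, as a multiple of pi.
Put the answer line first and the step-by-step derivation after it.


Answer: defect(P3) = 0

Sum of corner angles at P3: 2*pi
defect = 2*pi - 2*pi


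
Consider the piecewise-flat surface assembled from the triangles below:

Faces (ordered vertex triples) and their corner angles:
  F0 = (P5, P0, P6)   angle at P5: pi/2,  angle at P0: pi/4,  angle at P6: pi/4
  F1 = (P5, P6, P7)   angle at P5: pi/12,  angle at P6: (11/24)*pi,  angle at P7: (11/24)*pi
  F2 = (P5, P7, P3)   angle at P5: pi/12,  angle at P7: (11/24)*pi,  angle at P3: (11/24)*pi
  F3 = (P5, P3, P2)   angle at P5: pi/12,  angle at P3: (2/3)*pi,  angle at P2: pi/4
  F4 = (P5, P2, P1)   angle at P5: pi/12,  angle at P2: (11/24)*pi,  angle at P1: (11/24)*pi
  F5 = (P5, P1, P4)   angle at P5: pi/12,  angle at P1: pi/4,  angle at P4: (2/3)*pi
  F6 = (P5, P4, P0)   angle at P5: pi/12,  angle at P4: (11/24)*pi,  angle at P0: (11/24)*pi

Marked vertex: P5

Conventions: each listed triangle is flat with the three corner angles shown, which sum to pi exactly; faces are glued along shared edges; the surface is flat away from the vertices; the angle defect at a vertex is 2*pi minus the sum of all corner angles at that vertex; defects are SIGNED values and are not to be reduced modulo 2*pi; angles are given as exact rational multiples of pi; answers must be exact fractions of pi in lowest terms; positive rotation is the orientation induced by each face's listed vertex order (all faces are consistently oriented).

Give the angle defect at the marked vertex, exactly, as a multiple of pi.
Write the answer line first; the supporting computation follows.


Answer: defect(P5) = pi

Sum of corner angles at P5: pi
defect = 2*pi - pi


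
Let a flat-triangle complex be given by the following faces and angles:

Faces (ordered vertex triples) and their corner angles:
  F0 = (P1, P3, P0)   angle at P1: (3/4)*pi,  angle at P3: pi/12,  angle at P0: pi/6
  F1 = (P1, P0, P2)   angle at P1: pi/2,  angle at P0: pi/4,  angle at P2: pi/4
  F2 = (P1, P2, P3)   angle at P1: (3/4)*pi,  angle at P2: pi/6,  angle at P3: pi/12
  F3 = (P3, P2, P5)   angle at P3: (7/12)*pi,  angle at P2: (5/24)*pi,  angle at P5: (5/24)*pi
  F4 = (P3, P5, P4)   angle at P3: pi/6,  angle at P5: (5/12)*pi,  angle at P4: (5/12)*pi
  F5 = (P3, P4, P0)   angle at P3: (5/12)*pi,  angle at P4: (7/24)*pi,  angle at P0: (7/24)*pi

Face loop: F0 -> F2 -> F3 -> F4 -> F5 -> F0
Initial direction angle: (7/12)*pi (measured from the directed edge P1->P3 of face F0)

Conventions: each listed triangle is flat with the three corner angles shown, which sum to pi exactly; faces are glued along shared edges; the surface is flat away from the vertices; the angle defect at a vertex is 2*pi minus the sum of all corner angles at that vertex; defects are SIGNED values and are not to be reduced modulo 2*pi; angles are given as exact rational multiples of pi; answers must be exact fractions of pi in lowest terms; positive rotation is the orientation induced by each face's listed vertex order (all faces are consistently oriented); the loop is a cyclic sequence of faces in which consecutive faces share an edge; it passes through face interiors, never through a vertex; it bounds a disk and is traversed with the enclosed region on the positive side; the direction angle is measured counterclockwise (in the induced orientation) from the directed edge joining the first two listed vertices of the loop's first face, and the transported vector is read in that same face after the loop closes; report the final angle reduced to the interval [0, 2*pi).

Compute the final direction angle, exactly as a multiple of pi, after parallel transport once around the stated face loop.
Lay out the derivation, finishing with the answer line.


enclosed vertex P3: corner angles sum to (4/3)*pi, defect = 2*pi - (4/3)*pi = (2/3)*pi
holonomy = initial angle + sum of enclosed defects (mod 2*pi), positive in the induced orientation
final angle = (7/12)*pi + (2/3)*pi = (5/4)*pi (mod 2*pi)

Answer: final direction angle = (5/4)*pi


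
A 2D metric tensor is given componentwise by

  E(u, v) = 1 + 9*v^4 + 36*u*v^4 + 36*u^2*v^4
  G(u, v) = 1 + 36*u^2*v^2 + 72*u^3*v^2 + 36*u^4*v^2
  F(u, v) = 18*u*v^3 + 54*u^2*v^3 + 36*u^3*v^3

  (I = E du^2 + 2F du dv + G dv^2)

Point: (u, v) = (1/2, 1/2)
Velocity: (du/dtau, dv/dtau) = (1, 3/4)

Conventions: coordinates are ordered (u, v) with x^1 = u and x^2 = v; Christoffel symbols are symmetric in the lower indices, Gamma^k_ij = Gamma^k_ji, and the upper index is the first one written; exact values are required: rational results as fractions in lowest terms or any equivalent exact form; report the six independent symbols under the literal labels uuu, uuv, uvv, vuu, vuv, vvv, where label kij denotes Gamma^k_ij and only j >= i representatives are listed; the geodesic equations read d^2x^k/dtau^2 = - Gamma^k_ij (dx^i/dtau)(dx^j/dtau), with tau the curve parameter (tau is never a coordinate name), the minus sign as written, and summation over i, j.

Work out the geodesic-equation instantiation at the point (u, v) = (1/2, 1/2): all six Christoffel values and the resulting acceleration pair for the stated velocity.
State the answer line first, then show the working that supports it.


Answer: Gamma_uuu = 36/133, Gamma_uuv = 144/133, Gamma_uvv = 108/133, Gamma_vuu = 54/133, Gamma_vuv = 216/133, Gamma_vvv = 162/133; accelerations (d^2u/dtau^2, d^2v/dtau^2) = (-1251/532, -3753/1064)

E = 13/4, F = 27/8, G = 97/16 at the point
E_u = 9/2, E_v = 18, F_u = 99/8, F_v = 81/4, G_u = 27, G_v = 81/4
EG - F^2 = 133/16;  g^inv = (16/133) * [[97/16, -27/8], [-27/8, 13/4]]
first-kind symbols [ij,l] = (1/2)(d_i g_jl + d_j g_il - d_l g_ij): [uu,u] = E_u/2 = 9/4, [uu,v] = F_u - E_v/2 = 27/8, [uv,u] = E_v/2 = 9, [uv,v] = G_u/2 = 27/2, [vv,u] = F_v - G_u/2 = 27/4, [vv,v] = G_v/2 = 81/8
Gamma^u_ij = (G*[ij,u] - F*[ij,v])/(EG - F^2), Gamma^v_ij = (E*[ij,v] - F*[ij,u])/(EG - F^2)
Gamma_uuu = 36/133, Gamma_uuv = 144/133, Gamma_uvv = 108/133, Gamma_vuu = 54/133, Gamma_vuv = 216/133, Gamma_vvv = 162/133
d^2u/dtau^2 = -(Gamma_uuu*(1)^2 + 2*Gamma_uuv*(1)*(3/4) + Gamma_uvv*(3/4)^2) = -1251/532
d^2v/dtau^2 = -(Gamma_vuu*(1)^2 + 2*Gamma_vuv*(1)*(3/4) + Gamma_vvv*(3/4)^2) = -3753/1064


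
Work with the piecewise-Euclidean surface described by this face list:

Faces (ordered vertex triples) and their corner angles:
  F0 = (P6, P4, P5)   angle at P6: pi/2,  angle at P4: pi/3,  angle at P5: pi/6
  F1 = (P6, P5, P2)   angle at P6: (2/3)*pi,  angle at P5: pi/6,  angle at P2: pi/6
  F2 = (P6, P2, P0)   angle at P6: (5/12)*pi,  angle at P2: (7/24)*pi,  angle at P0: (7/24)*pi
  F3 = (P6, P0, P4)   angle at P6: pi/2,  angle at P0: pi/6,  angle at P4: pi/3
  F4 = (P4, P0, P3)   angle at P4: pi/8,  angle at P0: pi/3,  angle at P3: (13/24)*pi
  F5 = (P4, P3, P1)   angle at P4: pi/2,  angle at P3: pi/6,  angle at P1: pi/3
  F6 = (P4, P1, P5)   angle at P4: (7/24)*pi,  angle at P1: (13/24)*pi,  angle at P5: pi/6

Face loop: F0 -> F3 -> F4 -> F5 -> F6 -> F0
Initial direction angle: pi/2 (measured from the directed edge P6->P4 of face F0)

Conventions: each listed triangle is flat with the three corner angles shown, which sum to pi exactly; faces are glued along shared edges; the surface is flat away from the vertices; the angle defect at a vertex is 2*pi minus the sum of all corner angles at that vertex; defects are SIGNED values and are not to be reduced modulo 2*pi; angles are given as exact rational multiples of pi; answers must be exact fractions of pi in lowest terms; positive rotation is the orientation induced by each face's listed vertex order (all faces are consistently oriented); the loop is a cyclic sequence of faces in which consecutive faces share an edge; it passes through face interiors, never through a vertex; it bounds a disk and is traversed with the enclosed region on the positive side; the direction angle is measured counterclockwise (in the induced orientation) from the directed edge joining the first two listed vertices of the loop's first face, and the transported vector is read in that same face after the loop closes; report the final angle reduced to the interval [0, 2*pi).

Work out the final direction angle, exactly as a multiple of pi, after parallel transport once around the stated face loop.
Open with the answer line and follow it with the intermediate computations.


Answer: final direction angle = (11/12)*pi

enclosed vertex P4: corner angles sum to (19/12)*pi, defect = 2*pi - (19/12)*pi = (5/12)*pi
holonomy = initial angle + sum of enclosed defects (mod 2*pi), positive in the induced orientation
final angle = pi/2 + (5/12)*pi = (11/12)*pi (mod 2*pi)


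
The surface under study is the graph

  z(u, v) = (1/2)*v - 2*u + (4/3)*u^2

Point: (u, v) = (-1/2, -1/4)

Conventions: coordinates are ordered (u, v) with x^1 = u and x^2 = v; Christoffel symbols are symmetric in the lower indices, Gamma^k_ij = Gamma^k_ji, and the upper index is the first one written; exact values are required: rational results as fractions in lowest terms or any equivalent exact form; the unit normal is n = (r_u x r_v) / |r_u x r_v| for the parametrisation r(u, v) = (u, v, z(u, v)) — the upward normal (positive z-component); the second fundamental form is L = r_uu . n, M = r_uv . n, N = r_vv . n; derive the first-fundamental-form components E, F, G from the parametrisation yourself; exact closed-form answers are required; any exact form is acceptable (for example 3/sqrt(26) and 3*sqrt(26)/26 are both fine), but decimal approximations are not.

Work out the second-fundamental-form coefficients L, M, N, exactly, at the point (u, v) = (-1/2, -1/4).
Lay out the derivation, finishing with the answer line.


z_u = -10/3, z_v = 1/2, z_uu = 8/3, z_uv = 0, z_vv = 0
E = 109/9, F = -5/3, G = 5/4; answer radicand W^2 = 445/36
unnormalised second-form numerators: l = 8/3, m = 0, n = 0; L = l/sqrt(445/36), and similarly M = m/sqrt(W^2), N = n/sqrt(W^2)

Answer: L = 16*sqrt(445)/445, M = 0, N = 0


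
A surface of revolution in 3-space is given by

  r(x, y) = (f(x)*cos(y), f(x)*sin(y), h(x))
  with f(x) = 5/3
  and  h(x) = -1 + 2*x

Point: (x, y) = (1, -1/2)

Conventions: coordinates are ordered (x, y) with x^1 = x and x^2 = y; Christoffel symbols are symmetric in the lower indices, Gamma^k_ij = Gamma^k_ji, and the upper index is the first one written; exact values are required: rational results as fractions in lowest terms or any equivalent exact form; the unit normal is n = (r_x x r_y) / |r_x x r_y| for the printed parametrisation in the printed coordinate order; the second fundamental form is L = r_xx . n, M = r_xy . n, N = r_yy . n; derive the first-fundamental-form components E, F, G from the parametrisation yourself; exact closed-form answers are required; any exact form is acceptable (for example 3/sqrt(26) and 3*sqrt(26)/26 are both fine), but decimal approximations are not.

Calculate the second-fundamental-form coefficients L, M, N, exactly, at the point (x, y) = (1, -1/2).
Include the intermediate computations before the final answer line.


f = 5/3, f' = 0, f'' = 0, h' = 2, h'' = 0
E = 4, F = 0, G = 25/9; answer radicand W^2 = 4
unnormalised second-form numerators: l = 0, m = 0, n = 10/3; L = l/sqrt(4), and similarly M = m/sqrt(W^2), N = n/sqrt(W^2)

Answer: L = 0, M = 0, N = 5/3


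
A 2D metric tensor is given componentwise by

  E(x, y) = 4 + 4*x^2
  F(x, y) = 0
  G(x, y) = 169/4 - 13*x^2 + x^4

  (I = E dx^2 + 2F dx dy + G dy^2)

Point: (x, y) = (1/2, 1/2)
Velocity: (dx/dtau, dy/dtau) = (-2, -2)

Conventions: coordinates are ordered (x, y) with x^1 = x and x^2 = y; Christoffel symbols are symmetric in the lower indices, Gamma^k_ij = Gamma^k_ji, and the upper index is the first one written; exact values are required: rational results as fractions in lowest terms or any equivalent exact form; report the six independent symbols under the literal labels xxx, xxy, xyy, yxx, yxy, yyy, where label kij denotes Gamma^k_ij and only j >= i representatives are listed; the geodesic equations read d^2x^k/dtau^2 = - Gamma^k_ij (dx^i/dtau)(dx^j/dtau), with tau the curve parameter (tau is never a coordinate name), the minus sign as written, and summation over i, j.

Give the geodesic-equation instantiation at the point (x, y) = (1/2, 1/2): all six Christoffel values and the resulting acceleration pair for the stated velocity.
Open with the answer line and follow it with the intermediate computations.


Answer: Gamma_xxx = 2/5, Gamma_xxy = 0, Gamma_xyy = 5/4, Gamma_yxx = 0, Gamma_yxy = -4/25, Gamma_yyy = 0; accelerations (d^2x/dtau^2, d^2y/dtau^2) = (-33/5, 32/25)

E = 5, F = 0, G = 625/16 at the point
E_x = 4, E_y = 0, F_x = 0, F_y = 0, G_x = -25/2, G_y = 0
EG - F^2 = 3125/16;  g^inv = (16/3125) * [[625/16, 0], [0, 5]]
first-kind symbols [ij,l] = (1/2)(d_i g_jl + d_j g_il - d_l g_ij): [xx,x] = E_x/2 = 2, [xx,y] = F_x - E_y/2 = 0, [xy,x] = E_y/2 = 0, [xy,y] = G_x/2 = -25/4, [yy,x] = F_y - G_x/2 = 25/4, [yy,y] = G_y/2 = 0
Gamma^x_ij = (G*[ij,x] - F*[ij,y])/(EG - F^2), Gamma^y_ij = (E*[ij,y] - F*[ij,x])/(EG - F^2)
Gamma_xxx = 2/5, Gamma_xxy = 0, Gamma_xyy = 5/4, Gamma_yxx = 0, Gamma_yxy = -4/25, Gamma_yyy = 0
d^2x/dtau^2 = -(Gamma_xxx*(-2)^2 + 2*Gamma_xxy*(-2)*(-2) + Gamma_xyy*(-2)^2) = -33/5
d^2y/dtau^2 = -(Gamma_yxx*(-2)^2 + 2*Gamma_yxy*(-2)*(-2) + Gamma_yyy*(-2)^2) = 32/25
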